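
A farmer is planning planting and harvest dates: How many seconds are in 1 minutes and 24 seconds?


Minutes: 1
Seconds: 24
Convert minutes to seconds: 1 x 60 = 60
Add remaining seconds: 60 + 24 = 84

84


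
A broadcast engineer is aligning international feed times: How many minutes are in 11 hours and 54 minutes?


Hours: 11
Extra minutes: 54
Minutes per hour: 60
Hours to minutes: 11 x 60 = 660
Total: 660 + 54 = 714

714


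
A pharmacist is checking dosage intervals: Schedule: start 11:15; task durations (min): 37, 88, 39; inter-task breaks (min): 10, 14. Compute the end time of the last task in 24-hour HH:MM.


Start: 11:15 = 675 min from midnight
  after task 1 (37 min): 11:52
  after break (10 min): 12:02
  after task 2 (88 min): 13:30
  after break (14 min): 13:44
  after task 3 (39 min): 14:23
Total elapsed: 188 minutes
End time: 14:23

14:23


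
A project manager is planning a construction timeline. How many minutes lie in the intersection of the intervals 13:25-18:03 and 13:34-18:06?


Interval A: [805, 1083] minutes from midnight
Interval B: [814, 1086] minutes from midnight
Overlap start = max(805, 814) = 814
Overlap end = min(1083, 1086) = 1083
Overlap = 1083 - 814 = 269 minutes

269


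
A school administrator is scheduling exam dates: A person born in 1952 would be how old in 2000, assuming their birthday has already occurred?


Birth year: 1952
Current year: 2000
Age = current year - birth year
Age = 2000 - 1952 = 48

48


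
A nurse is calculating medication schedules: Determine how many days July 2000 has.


Month: July
Year: 2000
July is a 31-day month
Total: 31 days

31


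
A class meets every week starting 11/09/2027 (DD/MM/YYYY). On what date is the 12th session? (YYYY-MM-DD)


First occurrence: 2027-09-11 (occurrence 1)
Each occurrence is 7 days after the previous.
Occurrence 12 is 11 weeks after the first.
11 weeks = 77 days
2027-09-11 + 77 days = 2027-11-27

2027-11-27


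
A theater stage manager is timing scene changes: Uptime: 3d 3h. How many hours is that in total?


Days: 3
Extra hours: 3
Hours per day: 24
Days to hours: 3 x 24 = 72
Total: 72 + 3 = 75

75


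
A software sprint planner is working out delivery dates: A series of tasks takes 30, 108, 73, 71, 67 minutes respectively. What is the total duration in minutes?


Durations: 30, 108, 73, 71, 67
Running sum: 30
+ 108 = 138
+ 73 = 211
+ 71 = 282
+ 67 = 349
Total duration: 349 minutes
That is 5 hours and 49 minutes

349


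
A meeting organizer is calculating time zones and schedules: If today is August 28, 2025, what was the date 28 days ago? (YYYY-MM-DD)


Start: 2025-08-28
Subtracting 28 days
Days already passed in August: 28
Result: 2025-07-31

2025-07-31


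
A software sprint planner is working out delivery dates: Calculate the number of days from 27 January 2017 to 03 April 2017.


Start date: 2017-01-27
End date: 2017-04-03
Jan 2017: +5 days
Feb 2017: +28 days
Mar 2017: +31 days
Apr 2017: +2 days
Total: 66 days

66


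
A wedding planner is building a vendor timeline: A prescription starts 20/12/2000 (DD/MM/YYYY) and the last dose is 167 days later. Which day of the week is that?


Start: 2000-12-20 (Wednesday)
Step 1 - find target date: add 167 days
  2000-12-20 + 167 days = 2001-06-05
Step 2 - day of week:
  167 mod 7 = 6
  Wednesday + 6 days -> Tuesday
Result: Tuesday (2001-06-05)

Tuesday


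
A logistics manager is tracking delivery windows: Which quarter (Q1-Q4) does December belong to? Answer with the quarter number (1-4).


Month: December (month 12)
Q1: January-March (months 1-3)
Q2: April-June (months 4-6)
Q3: July-September (months 7-9)
Q4: October-December (months 10-12)
Month 12 falls in Q4

4


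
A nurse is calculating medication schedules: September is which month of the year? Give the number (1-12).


Calendar month order:
8. August
9. September <--
10. October
September is month number 9

9


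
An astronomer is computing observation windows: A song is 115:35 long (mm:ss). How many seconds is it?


Minutes: 115
Extra seconds: 35
Seconds per minute: 60
Minutes to seconds: 115 x 60 = 6900
Total: 6900 + 35 = 6935

6935


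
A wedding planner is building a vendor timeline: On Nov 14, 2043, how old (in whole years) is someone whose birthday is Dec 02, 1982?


Birth: 1982-12-02
Reference: 2043-11-14
Year difference: 2043 - 1982 = 61
Has birthday (12-02) occurred by 11-14? No
Birthday not yet reached this year -> subtract 1
Age in full years: 60

60


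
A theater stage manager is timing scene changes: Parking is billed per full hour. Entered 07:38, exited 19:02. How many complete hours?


Start: 07:38
End: 19:02
Hour difference: 19 - 7 = 12 hours
Minute difference: 2 - 38 = -36 minutes
Total minutes: 684
Complete hours: 684 / 60 = 11 (remainder 24)

11


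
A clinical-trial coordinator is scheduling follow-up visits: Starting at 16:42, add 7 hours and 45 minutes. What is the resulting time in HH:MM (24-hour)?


Start time: 16:42
Adding: 7 hours 45 minutes
Minutes: 42 + 45 = 87
Minute overflow: 87 >= 60, so carry 1 hour, minutes = 27
Hours: 16 + 7 + 1 = 24
Hour wraparound: 24 mod 24 = 0
Result: 00:27

00:27


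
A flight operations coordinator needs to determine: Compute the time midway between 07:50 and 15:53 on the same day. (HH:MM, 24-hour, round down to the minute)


Start time: 07:50 = 470 minutes from midnight
End time: 15:53 = 953 minutes from midnight
Sum: 470 + 953 = 1423
Midpoint: 1423 / 2 = 711 minutes
Convert: 711 / 60 = 11 hours, 51 minutes
Result: 11:51

11:51


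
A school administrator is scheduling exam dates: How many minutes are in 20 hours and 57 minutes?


Hours: 20
Extra minutes: 57
Minutes per hour: 60
Hours to minutes: 20 x 60 = 1200
Total: 1200 + 57 = 1257

1257


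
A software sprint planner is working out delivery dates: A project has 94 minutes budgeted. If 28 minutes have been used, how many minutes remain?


Total budget: 94 minutes
Time used: 28 minutes
Remaining: 94 - 28 = 66 minutes
Percent used: 29.8%
Percent remaining: 70.2%

66


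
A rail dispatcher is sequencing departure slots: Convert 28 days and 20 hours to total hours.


Days: 28
Extra hours: 20
Hours per day: 24
Days to hours: 28 x 24 = 672
Total: 672 + 20 = 692

692


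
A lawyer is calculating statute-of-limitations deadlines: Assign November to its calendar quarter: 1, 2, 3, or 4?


Month: November (month 11)
Q1: January-March (months 1-3)
Q2: April-June (months 4-6)
Q3: July-September (months 7-9)
Q4: October-December (months 10-12)
Month 11 falls in Q4

4


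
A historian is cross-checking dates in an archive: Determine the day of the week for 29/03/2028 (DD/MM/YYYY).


Date: 2028-03-29
January 1, 2028 is a Saturday
Day of year: 89
Offset from Jan 1: 88 days
88 mod 7 = 4
Result: Wednesday

Wednesday


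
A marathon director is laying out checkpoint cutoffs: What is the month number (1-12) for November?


Calendar month order:
10. October
11. November <--
12. December
November is month number 11

11


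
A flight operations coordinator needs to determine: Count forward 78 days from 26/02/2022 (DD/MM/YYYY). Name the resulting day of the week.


Start: 2022-02-26 (Saturday)
Step 1 - find target date: add 78 days
  2022-02-26 + 78 days = 2022-05-15
Step 2 - day of week:
  78 mod 7 = 1
  Saturday + 1 days -> Sunday
Result: Sunday (2022-05-15)

Sunday


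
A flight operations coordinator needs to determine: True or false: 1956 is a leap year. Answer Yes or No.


Year: 1956
Divisible by 4? 1956 / 4 = 489.0 -> Yes
Divisible by 100? 1956 / 100 = 19.56 -> No
Divisible by 4 but not 100, so it IS a leap year

Yes


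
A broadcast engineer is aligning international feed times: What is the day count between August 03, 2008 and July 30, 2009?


Start date: 2008-08-03
End date: 2009-07-30
Aug 2008: +29 days
Sep 2008: +30 days
Oct 2008: +31 days
... (9 more months)
Total: 361 days

361


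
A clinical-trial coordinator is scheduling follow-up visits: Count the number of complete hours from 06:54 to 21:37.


Start: 06:54
End: 21:37
Hour difference: 21 - 6 = 15 hours
Minute difference: 37 - 54 = -17 minutes
Total minutes: 883
Complete hours: 883 / 60 = 14 (remainder 43)

14


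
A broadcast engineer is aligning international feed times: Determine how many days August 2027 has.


Month: August
Year: 2027
August is a 31-day month
Total: 31 days

31


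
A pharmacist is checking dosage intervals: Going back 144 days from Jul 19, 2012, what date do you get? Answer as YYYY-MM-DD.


Start: 2012-07-19
Subtracting 144 days
Days already passed in July: 19
After going back through July: 125 more days to subtract
June 2012: 30 days, 95 remaining
May 2012: 31 days, 64 remaining
April 2012: 30 days, 34 remaining
March 2012: 31 days, 3 remaining
Result: 2012-02-26

2012-02-26


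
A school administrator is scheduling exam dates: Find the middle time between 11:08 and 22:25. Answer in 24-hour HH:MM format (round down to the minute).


Start time: 11:08 = 668 minutes from midnight
End time: 22:25 = 1345 minutes from midnight
Sum: 668 + 1345 = 2013
Midpoint: 2013 / 2 = 1006 minutes
Convert: 1006 / 60 = 16 hours, 46 minutes
Result: 16:46

16:46


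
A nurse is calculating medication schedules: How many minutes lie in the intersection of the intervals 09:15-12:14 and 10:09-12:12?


Interval A: [555, 734] minutes from midnight
Interval B: [609, 732] minutes from midnight
Overlap start = max(555, 609) = 609
Overlap end = min(734, 732) = 732
Overlap = 732 - 609 = 123 minutes

123


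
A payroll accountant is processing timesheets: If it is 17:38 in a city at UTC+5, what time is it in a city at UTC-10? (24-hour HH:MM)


Local time: 17:38 at UTC+5 (offset 5h)
Target zone: UTC-10 (offset -10h)
Difference: -10 - (5) = -15 hours
Calculation: 17 + (-15) = 2
Result: 02:38

02:38


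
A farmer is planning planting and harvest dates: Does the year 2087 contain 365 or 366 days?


Year: 2087
Check leap year rules:
Divisible by 4? No
2087 is not a leap year
Days: 365

365


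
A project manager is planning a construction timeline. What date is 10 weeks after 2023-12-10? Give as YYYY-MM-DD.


Start: 2023-12-10
Weeks to add: 10
Convert to days: 10 x 7 = 70 days
Add 70 days to 2023-12-10
Result: 2024-02-18

2024-02-18


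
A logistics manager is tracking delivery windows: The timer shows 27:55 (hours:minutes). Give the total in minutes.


Hours: 27
Minutes: 55
Convert hours to minutes: 27 x 60 = 1620
Add remaining minutes: 1620 + 55 = 1675

1675


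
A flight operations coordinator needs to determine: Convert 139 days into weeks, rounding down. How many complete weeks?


Total days: 139
Days per week: 7
Division: 139 / 7 = 19 remainder 6
Complete weeks: 19
Remaining days: 6

19


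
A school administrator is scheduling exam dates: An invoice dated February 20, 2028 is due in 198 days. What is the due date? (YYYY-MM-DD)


Start: 2028-02-20
Adding 198 days
Days remaining in February: 9
After February: 189 days still to add
March 2028: 31 days, 158 remaining
April 2028: 30 days, 128 remaining
May 2028: 31 days, 97 remaining
June 2028: 30 days, 67 remaining
Result: 2028-09-05

2028-09-05


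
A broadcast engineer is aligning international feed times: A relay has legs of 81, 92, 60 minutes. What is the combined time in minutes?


Durations: 81, 92, 60
Running sum: 81
+ 92 = 173
+ 60 = 233
Total duration: 233 minutes
That is 3 hours and 53 minutes

233


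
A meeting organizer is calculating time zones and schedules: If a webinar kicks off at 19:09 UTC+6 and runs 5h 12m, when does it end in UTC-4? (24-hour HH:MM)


Start: 19:09 in UTC+6
Step 1 - add duration:
  minutes: 9 + 12 = 21
  hours: 19 + 5 + 0 = 24
  end in UTC+6: 00:21
Step 2 - convert UTC+6 -> UTC-4:
  offset difference: -4 - (6) = -10 hours
  0 + (-10) = -10 -> mod 24 = 14
Result: 14:21 in UTC-4

14:21


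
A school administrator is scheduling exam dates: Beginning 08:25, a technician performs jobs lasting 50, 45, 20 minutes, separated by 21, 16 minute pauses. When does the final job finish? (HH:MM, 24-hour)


Start: 08:25 = 505 min from midnight
  after task 1 (50 min): 09:15
  after break (21 min): 09:36
  after task 2 (45 min): 10:21
  after break (16 min): 10:37
  after task 3 (20 min): 10:57
Total elapsed: 152 minutes
End time: 10:57

10:57


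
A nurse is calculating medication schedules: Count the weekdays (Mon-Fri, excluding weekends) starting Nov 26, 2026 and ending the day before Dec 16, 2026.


Start: 2026-11-26 (Thursday)
End (exclusive): 2026-12-16 (Wednesday)
Total calendar days: 20
Full weeks: 20 // 7 = 2 -> 10 weekdays
Remaining 6 days starting on Thursday:
  Thu(w), Fri(w), Sat(-), Sun(-), Mon(w), Tue(w) -> 4 weekdays
Total business days: 10 + 4 = 14

14


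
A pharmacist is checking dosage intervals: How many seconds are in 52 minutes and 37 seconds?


Minutes: 52
Extra seconds: 37
Seconds per minute: 60
Minutes to seconds: 52 x 60 = 3120
Total: 3120 + 37 = 3157

3157


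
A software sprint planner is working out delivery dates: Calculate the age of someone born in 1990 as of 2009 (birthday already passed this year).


Birth year: 1990
Current year: 2009
Age = current year - birth year
Age = 2009 - 1990 = 19

19


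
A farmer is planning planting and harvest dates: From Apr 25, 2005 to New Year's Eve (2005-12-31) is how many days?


Start: April 25, 2005
End: December 31, 2005
Days left in April: 5
May: 31
June: 30
July: 31
August: 31
... plus remaining months
Sum of remaining months: 245
Total: 5 + 245 = 250

250


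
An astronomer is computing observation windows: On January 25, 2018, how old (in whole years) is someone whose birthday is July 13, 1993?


Birth: 1993-07-13
Reference: 2018-01-25
Year difference: 2018 - 1993 = 25
Has birthday (07-13) occurred by 01-25? No
Birthday not yet reached this year -> subtract 1
Age in full years: 24

24


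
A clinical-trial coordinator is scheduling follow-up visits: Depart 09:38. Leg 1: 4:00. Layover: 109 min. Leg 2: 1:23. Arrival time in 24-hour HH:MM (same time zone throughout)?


Depart: 09:38
Leg 1: +240 min -> 13:38
Layover: +109 min -> 15:27
Leg 2: +83 min -> 16:50
Total travel: 432 minutes = 7h 12m
Arrival: 16:50

16:50


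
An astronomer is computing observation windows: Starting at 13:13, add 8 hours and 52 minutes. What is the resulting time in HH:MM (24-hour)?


Start time: 13:13
Adding: 8 hours 52 minutes
Minutes: 13 + 52 = 65
Minute overflow: 65 >= 60, so carry 1 hour, minutes = 5
Hours: 13 + 8 + 1 = 22
Result: 22:05

22:05


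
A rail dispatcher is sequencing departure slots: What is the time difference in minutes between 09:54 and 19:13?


Start time: 09:54 = 594 minutes from midnight
End time: 19:13 = 1153 minutes from midnight
Difference: 1153 - 594 = 559 minutes
That is 9 hours and 19 minutes

559


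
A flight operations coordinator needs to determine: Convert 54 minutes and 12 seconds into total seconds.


Minutes: 54
Seconds: 12
Convert minutes to seconds: 54 x 60 = 3240
Add remaining seconds: 3240 + 12 = 3252

3252


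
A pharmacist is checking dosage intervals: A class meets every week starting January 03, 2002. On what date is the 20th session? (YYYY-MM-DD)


First occurrence: 2002-01-03 (occurrence 1)
Each occurrence is 7 days after the previous.
Occurrence 20 is 19 weeks after the first.
19 weeks = 133 days
2002-01-03 + 133 days = 2002-05-16

2002-05-16


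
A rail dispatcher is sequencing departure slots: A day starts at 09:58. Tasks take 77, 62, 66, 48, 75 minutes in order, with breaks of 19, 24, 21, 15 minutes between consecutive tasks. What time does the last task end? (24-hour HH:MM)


Start: 09:58 = 598 min from midnight
  after task 1 (77 min): 11:15
  after break (19 min): 11:34
  after task 2 (62 min): 12:36
  after break (24 min): 13:00
  after task 3 (66 min): 14:06
  after break (21 min): 14:27
  after task 4 (48 min): 15:15
  after break (15 min): 15:30
  after task 5 (75 min): 16:45
Total elapsed: 407 minutes
End time: 16:45

16:45


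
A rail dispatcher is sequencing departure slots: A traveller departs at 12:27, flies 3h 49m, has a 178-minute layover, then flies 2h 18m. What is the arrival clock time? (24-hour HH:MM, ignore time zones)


Depart: 12:27
Leg 1: +229 min -> 16:16
Layover: +178 min -> 19:14
Leg 2: +138 min -> 21:32
Total travel: 545 minutes = 9h 5m
Arrival: 21:32

21:32


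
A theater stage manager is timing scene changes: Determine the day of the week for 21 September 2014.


Date: 2014-09-21
January 1, 2014 is a Wednesday
Day of year: 264
Offset from Jan 1: 263 days
263 mod 7 = 4
Result: Sunday

Sunday


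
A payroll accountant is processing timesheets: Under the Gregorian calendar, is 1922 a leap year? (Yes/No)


Year: 1922
Divisible by 4? 1922 / 4 = 480.5 -> No
Not divisible by 4, so NOT a leap year

No


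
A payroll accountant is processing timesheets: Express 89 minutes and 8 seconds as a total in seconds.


Minutes: 89
Seconds: 8
Convert minutes to seconds: 89 x 60 = 5340
Add remaining seconds: 5340 + 8 = 5348

5348


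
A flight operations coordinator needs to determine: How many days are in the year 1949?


Year: 1949
Check leap year rules:
Divisible by 4? No
1949 is not a leap year
Days: 365

365


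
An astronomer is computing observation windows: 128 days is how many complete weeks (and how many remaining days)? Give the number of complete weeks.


Total days: 128
Days per week: 7
Division: 128 / 7 = 18 remainder 2
Complete weeks: 18
Remaining days: 2

18


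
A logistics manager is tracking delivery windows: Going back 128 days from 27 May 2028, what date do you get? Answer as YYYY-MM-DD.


Start: 2028-05-27
Subtracting 128 days
Days already passed in May: 27
After going back through May: 101 more days to subtract
April 2028: 30 days, 71 remaining
March 2028: 31 days, 40 remaining
February 2028: 29 days, 11 remaining
January 2028 has 31 days, need 11
Result: 2028-01-20

2028-01-20


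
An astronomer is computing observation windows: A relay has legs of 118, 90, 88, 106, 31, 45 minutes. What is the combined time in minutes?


Durations: 118, 90, 88, 106, 31, 45
Running sum: 118
+ 90 = 208
+ 88 = 296
+ 106 = 402
+ 31 = 433
+ 45 = 478
Total duration: 478 minutes
That is 7 hours and 58 minutes

478


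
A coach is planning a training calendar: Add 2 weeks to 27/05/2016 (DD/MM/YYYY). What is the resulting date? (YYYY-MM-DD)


Start: 2016-05-27
Weeks to add: 2
Convert to days: 2 x 7 = 14 days
Add 14 days to 2016-05-27
Result: 2016-06-10

2016-06-10


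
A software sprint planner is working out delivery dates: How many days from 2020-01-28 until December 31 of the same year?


Start: January 28, 2020
End: December 31, 2020
Days left in January: 3
February: 29
March: 31
April: 30
May: 31
... plus remaining months
Sum of remaining months: 335
Total: 3 + 335 = 338

338


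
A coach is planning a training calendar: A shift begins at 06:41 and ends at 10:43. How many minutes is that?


Start time: 06:41 = 401 minutes from midnight
End time: 10:43 = 643 minutes from midnight
Difference: 643 - 401 = 242 minutes
That is 4 hours and 2 minutes

242


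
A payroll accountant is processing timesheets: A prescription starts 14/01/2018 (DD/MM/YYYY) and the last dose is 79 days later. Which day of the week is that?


Start: 2018-01-14 (Sunday)
Step 1 - find target date: add 79 days
  2018-01-14 + 79 days = 2018-04-03
Step 2 - day of week:
  79 mod 7 = 2
  Sunday + 2 days -> Tuesday
Result: Tuesday (2018-04-03)

Tuesday


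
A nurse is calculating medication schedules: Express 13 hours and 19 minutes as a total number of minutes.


Hours: 13
Extra minutes: 19
Minutes per hour: 60
Hours to minutes: 13 x 60 = 780
Total: 780 + 19 = 799

799


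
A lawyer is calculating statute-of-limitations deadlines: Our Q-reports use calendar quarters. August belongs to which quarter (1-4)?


Month: August (month 8)
Q1: January-March (months 1-3)
Q2: April-June (months 4-6)
Q3: July-September (months 7-9)
Q4: October-December (months 10-12)
Month 8 falls in Q3

3


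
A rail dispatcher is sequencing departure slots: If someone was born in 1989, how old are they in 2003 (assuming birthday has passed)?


Birth year: 1989
Current year: 2003
Age = current year - birth year
Age = 2003 - 1989 = 14

14


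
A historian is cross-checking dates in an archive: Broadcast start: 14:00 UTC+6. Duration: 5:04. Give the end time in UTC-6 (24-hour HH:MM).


Start: 14:00 in UTC+6
Step 1 - add duration:
  minutes: 0 + 4 = 4
  hours: 14 + 5 + 0 = 19
  end in UTC+6: 19:04
Step 2 - convert UTC+6 -> UTC-6:
  offset difference: -6 - (6) = -12 hours
  19 + (-12) = 7 -> mod 24 = 7
Result: 07:04 in UTC-6

07:04


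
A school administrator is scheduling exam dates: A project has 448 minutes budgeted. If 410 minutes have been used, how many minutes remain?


Total budget: 448 minutes
Time used: 410 minutes
Remaining: 448 - 410 = 38 minutes
Percent used: 91.5%
Percent remaining: 8.5%

38


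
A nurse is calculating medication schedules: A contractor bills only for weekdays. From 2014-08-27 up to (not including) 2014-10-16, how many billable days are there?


Start: 2014-08-27 (Wednesday)
End (exclusive): 2014-10-16 (Thursday)
Total calendar days: 50
Full weeks: 50 // 7 = 7 -> 35 weekdays
Remaining 1 days starting on Wednesday:
  Wed(w) -> 1 weekdays
Total business days: 35 + 1 = 36

36


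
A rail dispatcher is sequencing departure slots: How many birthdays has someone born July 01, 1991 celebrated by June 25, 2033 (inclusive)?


Birth: 1991-07-01
Reference: 2033-06-25
Year difference: 2033 - 1991 = 42
Has birthday (07-01) occurred by 06-25? No
Birthday not yet reached this year -> subtract 1
Age in full years: 41

41


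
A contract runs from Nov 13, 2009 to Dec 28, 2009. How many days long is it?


Start date: 2009-11-13
End date: 2009-12-28
Nov 2009: +18 days
Dec 2009: +27 days
Total: 45 days

45


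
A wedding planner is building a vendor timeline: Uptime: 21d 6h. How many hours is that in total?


Days: 21
Extra hours: 6
Hours per day: 24
Days to hours: 21 x 24 = 504
Total: 504 + 6 = 510

510


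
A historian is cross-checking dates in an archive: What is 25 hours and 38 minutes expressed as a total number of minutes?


Hours: 25
Minutes: 38
Convert hours to minutes: 25 x 60 = 1500
Add remaining minutes: 1500 + 38 = 1538

1538


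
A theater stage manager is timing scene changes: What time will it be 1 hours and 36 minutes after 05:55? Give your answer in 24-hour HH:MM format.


Start time: 05:55
Adding: 1 hours 36 minutes
Minutes: 55 + 36 = 91
Minute overflow: 91 >= 60, so carry 1 hour, minutes = 31
Hours: 5 + 1 + 1 = 7
Result: 07:31

07:31


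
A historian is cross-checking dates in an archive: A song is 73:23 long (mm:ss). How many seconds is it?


Minutes: 73
Extra seconds: 23
Seconds per minute: 60
Minutes to seconds: 73 x 60 = 4380
Total: 4380 + 23 = 4403

4403


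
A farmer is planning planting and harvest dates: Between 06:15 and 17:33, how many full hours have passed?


Start: 06:15
End: 17:33
Hour difference: 17 - 6 = 11 hours
Minute difference: 33 - 15 = 18 minutes
Total minutes: 678
Complete hours: 678 / 60 = 11 (remainder 18)

11


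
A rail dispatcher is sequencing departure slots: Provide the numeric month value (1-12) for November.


Calendar month order:
10. October
11. November <--
12. December
November is month number 11

11


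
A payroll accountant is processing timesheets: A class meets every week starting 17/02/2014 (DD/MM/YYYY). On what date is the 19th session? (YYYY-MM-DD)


First occurrence: 2014-02-17 (occurrence 1)
Each occurrence is 7 days after the previous.
Occurrence 19 is 18 weeks after the first.
18 weeks = 126 days
2014-02-17 + 126 days = 2014-06-23

2014-06-23


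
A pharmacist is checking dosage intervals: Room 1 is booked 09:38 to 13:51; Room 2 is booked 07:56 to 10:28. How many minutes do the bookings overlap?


Interval A: [578, 831] minutes from midnight
Interval B: [476, 628] minutes from midnight
Overlap start = max(578, 476) = 578
Overlap end = min(831, 628) = 628
Overlap = 628 - 578 = 50 minutes

50


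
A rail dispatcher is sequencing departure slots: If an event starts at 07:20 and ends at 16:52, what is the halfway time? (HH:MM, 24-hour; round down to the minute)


Start time: 07:20 = 440 minutes from midnight
End time: 16:52 = 1012 minutes from midnight
Sum: 440 + 1012 = 1452
Midpoint: 1452 / 2 = 726 minutes
Convert: 726 / 60 = 12 hours, 6 minutes
Result: 12:06

12:06


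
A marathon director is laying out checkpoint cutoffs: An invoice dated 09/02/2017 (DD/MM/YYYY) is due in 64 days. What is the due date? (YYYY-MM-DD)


Start: 2017-02-09
Adding 64 days
Days remaining in February: 19
After February: 45 days still to add
March 2017: 31 days, 14 remaining
April 2017 has 30 days, need 14
Result: 2017-04-14

2017-04-14


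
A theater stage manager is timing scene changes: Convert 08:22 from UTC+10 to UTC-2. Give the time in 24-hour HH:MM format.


Local time: 08:22 at UTC+10 (offset 10h)
Target zone: UTC-2 (offset -2h)
Difference: -2 - (10) = -12 hours
Calculation: 8 + (-12) = -4
Wraparound: (-4) mod 24 = 20
Result: 20:22

20:22


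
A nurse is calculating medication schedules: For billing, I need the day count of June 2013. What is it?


Month: June
Year: 2013
June is a 30-day month
Total: 30 days

30


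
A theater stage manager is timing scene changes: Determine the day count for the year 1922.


Year: 1922
Check leap year rules:
Divisible by 4? No
1922 is not a leap year
Days: 365

365


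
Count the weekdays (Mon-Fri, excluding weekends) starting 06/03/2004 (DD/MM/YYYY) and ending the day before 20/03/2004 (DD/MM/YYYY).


Start: 2004-03-06 (Saturday)
End (exclusive): 2004-03-20 (Saturday)
Total calendar days: 14
Full weeks: 14 // 7 = 2 -> 10 weekdays
Remaining 0 days starting on Saturday:
Total business days: 10 + 0 = 10

10


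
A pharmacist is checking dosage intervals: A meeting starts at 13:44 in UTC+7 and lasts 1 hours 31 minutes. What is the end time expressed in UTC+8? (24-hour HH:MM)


Start: 13:44 in UTC+7
Step 1 - add duration:
  minutes: 44 + 31 = 75 (carry 1h)
  hours: 13 + 1 + 1 = 15
  end in UTC+7: 15:15
Step 2 - convert UTC+7 -> UTC+8:
  offset difference: 8 - (7) = 1 hours
  15 + (1) = 16 -> mod 24 = 16
Result: 16:15 in UTC+8

16:15


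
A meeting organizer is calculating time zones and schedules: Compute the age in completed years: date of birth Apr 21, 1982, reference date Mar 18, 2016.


Birth: 1982-04-21
Reference: 2016-03-18
Year difference: 2016 - 1982 = 34
Has birthday (04-21) occurred by 03-18? No
Birthday not yet reached this year -> subtract 1
Age in full years: 33

33


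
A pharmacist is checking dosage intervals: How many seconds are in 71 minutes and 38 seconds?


Minutes: 71
Extra seconds: 38
Seconds per minute: 60
Minutes to seconds: 71 x 60 = 4260
Total: 4260 + 38 = 4298

4298


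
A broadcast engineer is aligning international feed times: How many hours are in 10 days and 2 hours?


Days: 10
Extra hours: 2
Hours per day: 24
Days to hours: 10 x 24 = 240
Total: 240 + 2 = 242

242


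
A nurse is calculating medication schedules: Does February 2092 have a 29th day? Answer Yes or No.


Year: 2092
Divisible by 4? 2092 / 4 = 523.0 -> Yes
Divisible by 100? 2092 / 100 = 20.92 -> No
Divisible by 4 but not 100, so it IS a leap year

Yes


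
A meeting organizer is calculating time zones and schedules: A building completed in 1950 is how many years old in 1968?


Birth year: 1950
Current year: 1968
Age = current year - birth year
Age = 1968 - 1950 = 18

18


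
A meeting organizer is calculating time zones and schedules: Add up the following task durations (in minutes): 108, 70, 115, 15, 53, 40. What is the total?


Durations: 108, 70, 115, 15, 53, 40
Running sum: 108
+ 70 = 178
+ 115 = 293
+ 15 = 308
+ 53 = 361
+ 40 = 401
Total duration: 401 minutes
That is 6 hours and 41 minutes

401


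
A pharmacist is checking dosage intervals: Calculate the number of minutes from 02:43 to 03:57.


Start time: 02:43 = 163 minutes from midnight
End time: 03:57 = 237 minutes from midnight
Difference: 237 - 163 = 74 minutes
That is 1 hours and 14 minutes

74


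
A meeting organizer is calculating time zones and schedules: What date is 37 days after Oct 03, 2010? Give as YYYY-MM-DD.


Start: 2010-10-03
Adding 37 days
Days remaining in October: 28
After October: 9 days still to add
November 2010 has 30 days, need 9
Result: 2010-11-09

2010-11-09


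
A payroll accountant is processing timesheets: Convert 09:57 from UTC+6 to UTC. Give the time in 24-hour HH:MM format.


Local time: 09:57 at UTC+6 (offset 6h)
Target zone: UTC (offset 0h)
Difference: 0 - (6) = -6 hours
Calculation: 9 + (-6) = 3
Result: 03:57

03:57


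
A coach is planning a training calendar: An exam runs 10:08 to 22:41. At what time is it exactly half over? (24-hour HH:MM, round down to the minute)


Start time: 10:08 = 608 minutes from midnight
End time: 22:41 = 1361 minutes from midnight
Sum: 608 + 1361 = 1969
Midpoint: 1969 / 2 = 984 minutes
Convert: 984 / 60 = 16 hours, 24 minutes
Result: 16:24

16:24


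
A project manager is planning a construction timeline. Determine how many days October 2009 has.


Month: October
Year: 2009
October is a 31-day month
Total: 31 days

31


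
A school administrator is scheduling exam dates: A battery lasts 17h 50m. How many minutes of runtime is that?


Hours: 17
Extra minutes: 50
Minutes per hour: 60
Hours to minutes: 17 x 60 = 1020
Total: 1020 + 50 = 1070

1070


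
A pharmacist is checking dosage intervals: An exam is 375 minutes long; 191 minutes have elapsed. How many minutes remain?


Total budget: 375 minutes
Time used: 191 minutes
Remaining: 375 - 191 = 184 minutes
Percent used: 50.9%
Percent remaining: 49.1%

184


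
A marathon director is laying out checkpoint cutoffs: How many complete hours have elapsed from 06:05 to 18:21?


Start: 06:05
End: 18:21
Hour difference: 18 - 6 = 12 hours
Minute difference: 21 - 5 = 16 minutes
Total minutes: 736
Complete hours: 736 / 60 = 12 (remainder 16)

12


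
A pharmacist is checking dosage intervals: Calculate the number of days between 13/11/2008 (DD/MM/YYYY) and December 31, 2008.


Start: November 13, 2008
End: December 31, 2008
Days left in November: 17
December: 31
Sum of remaining months: 31
Total: 17 + 31 = 48

48


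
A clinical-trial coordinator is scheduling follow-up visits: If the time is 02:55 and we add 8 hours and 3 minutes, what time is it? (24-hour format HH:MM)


Start time: 02:55
Adding: 8 hours 3 minutes
Minutes: 55 + 3 = 58
Hours: 2 + 8 + 0 = 10
Result: 10:58

10:58


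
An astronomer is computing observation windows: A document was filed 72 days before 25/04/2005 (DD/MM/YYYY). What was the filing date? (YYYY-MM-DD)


Start: 2005-04-25
Subtracting 72 days
Days already passed in April: 25
After going back through April: 47 more days to subtract
March 2005: 31 days, 16 remaining
February 2005 has 28 days, need 16
Result: 2005-02-12

2005-02-12


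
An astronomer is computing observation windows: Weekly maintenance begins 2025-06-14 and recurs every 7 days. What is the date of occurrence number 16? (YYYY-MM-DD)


First occurrence: 2025-06-14 (occurrence 1)
Each occurrence is 7 days after the previous.
Occurrence 16 is 15 weeks after the first.
15 weeks = 105 days
2025-06-14 + 105 days = 2025-09-27

2025-09-27


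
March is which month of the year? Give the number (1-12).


Calendar month order:
2. February
3. March <--
4. April
March is month number 3

3


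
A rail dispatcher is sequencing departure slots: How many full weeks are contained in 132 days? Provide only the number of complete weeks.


Total days: 132
Days per week: 7
Division: 132 / 7 = 18 remainder 6
Complete weeks: 18
Remaining days: 6

18


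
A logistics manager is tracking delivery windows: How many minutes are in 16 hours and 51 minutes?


Hours: 16
Minutes: 51
Convert hours to minutes: 16 x 60 = 960
Add remaining minutes: 960 + 51 = 1011

1011


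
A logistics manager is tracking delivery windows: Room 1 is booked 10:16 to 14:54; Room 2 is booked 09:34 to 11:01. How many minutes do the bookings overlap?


Interval A: [616, 894] minutes from midnight
Interval B: [574, 661] minutes from midnight
Overlap start = max(616, 574) = 616
Overlap end = min(894, 661) = 661
Overlap = 661 - 616 = 45 minutes

45


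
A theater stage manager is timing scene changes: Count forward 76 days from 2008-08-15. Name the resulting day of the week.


Start: 2008-08-15 (Friday)
Step 1 - find target date: add 76 days
  2008-08-15 + 76 days = 2008-10-30
Step 2 - day of week:
  76 mod 7 = 6
  Friday + 6 days -> Thursday
Result: Thursday (2008-10-30)

Thursday


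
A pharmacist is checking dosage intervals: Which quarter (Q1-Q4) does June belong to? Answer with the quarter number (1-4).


Month: June (month 6)
Q1: January-March (months 1-3)
Q2: April-June (months 4-6)
Q3: July-September (months 7-9)
Q4: October-December (months 10-12)
Month 6 falls in Q2

2


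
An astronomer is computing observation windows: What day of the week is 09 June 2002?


Date: 2002-06-09
January 1, 2002 is a Tuesday
Day of year: 160
Offset from Jan 1: 159 days
159 mod 7 = 5
Result: Sunday

Sunday


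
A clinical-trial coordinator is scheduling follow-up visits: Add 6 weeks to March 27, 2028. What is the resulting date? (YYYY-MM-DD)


Start: 2028-03-27
Weeks to add: 6
Convert to days: 6 x 7 = 42 days
Add 42 days to 2028-03-27
Result: 2028-05-08

2028-05-08


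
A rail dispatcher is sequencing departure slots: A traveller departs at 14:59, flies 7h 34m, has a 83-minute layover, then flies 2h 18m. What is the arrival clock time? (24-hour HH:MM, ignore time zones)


Depart: 14:59
Leg 1: +454 min -> 22:33
Layover: +83 min -> 23:56
Leg 2: +138 min -> 02:14
Total travel: 675 minutes = 11h 15m
Arrival: 02:14

02:14


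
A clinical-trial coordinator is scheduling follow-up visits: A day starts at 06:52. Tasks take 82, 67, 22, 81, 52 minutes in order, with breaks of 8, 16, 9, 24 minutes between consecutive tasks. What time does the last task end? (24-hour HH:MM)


Start: 06:52 = 412 min from midnight
  after task 1 (82 min): 08:14
  after break (8 min): 08:22
  after task 2 (67 min): 09:29
  after break (16 min): 09:45
  after task 3 (22 min): 10:07
  after break (9 min): 10:16
  after task 4 (81 min): 11:37
  after break (24 min): 12:01
  after task 5 (52 min): 12:53
Total elapsed: 361 minutes
End time: 12:53

12:53


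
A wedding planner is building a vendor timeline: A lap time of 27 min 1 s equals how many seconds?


Minutes: 27
Seconds: 1
Convert minutes to seconds: 27 x 60 = 1620
Add remaining seconds: 1620 + 1 = 1621

1621


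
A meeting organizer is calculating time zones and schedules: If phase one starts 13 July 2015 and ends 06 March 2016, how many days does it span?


Start date: 2015-07-13
End date: 2016-03-06
Jul 2015: +19 days
Aug 2015: +31 days
Sep 2015: +30 days
... (6 more months)
Total: 237 days

237


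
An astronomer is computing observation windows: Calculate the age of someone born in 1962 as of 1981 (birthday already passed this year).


Birth year: 1962
Current year: 1981
Age = current year - birth year
Age = 1981 - 1962 = 19

19


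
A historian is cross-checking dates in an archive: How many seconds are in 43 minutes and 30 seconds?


Minutes: 43
Seconds: 30
Convert minutes to seconds: 43 x 60 = 2580
Add remaining seconds: 2580 + 30 = 2610

2610


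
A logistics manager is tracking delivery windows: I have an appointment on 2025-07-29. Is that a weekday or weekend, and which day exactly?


Date: 2025-07-29
January 1, 2025 is a Wednesday
Day of year: 210
Offset from Jan 1: 209 days
209 mod 7 = 6
Result: Tuesday

Tuesday


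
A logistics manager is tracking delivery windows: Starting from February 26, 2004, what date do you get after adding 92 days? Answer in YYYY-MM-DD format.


Start: 2004-02-26
Adding 92 days
Days remaining in February: 3
After February: 89 days still to add
March 2004: 31 days, 58 remaining
April 2004: 30 days, 28 remaining
May 2004 has 31 days, need 28
Result: 2004-05-28

2004-05-28


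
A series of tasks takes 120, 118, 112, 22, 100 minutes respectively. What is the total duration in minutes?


Durations: 120, 118, 112, 22, 100
Running sum: 120
+ 118 = 238
+ 112 = 350
+ 22 = 372
+ 100 = 472
Total duration: 472 minutes
That is 7 hours and 52 minutes

472


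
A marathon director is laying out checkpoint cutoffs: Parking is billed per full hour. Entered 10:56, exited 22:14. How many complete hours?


Start: 10:56
End: 22:14
Hour difference: 22 - 10 = 12 hours
Minute difference: 14 - 56 = -42 minutes
Total minutes: 678
Complete hours: 678 / 60 = 11 (remainder 18)

11


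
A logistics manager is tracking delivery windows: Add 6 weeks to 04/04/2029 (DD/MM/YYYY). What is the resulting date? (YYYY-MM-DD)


Start: 2029-04-04
Weeks to add: 6
Convert to days: 6 x 7 = 42 days
Add 42 days to 2029-04-04
Result: 2029-05-16

2029-05-16


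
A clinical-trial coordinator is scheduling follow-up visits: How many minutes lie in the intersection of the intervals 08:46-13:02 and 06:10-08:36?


Interval A: [526, 782] minutes from midnight
Interval B: [370, 516] minutes from midnight
Overlap start = max(526, 370) = 526
Overlap end = min(782, 516) = 516
End <= start, so the intervals do not overlap: 0 minutes

0


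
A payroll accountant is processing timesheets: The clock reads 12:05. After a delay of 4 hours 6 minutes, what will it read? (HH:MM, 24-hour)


Start time: 12:05
Adding: 4 hours 6 minutes
Minutes: 5 + 6 = 11
Hours: 12 + 4 + 0 = 16
Result: 16:11

16:11


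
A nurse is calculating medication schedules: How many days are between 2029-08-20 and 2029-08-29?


Start date: 2029-08-20
End date: 2029-08-29
Aug 2029: +9 days
Total: 9 days

9


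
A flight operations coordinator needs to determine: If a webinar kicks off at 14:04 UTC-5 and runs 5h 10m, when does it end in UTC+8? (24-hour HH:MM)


Start: 14:04 in UTC-5
Step 1 - add duration:
  minutes: 4 + 10 = 14
  hours: 14 + 5 + 0 = 19
  end in UTC-5: 19:14
Step 2 - convert UTC-5 -> UTC+8:
  offset difference: 8 - (-5) = 13 hours
  19 + (13) = 32 -> mod 24 = 8
Result: 08:14 in UTC+8

08:14


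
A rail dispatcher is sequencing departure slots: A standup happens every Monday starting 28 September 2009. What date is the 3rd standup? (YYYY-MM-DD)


First occurrence: 2009-09-28 (occurrence 1)
Each occurrence is 7 days after the previous.
Occurrence 3 is 2 weeks after the first.
2 weeks = 14 days
2009-09-28 + 14 days = 2009-10-12

2009-10-12


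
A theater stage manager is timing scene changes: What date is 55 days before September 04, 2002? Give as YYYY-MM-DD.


Start: 2002-09-04
Subtracting 55 days
Days already passed in September: 4
After going back through September: 51 more days to subtract
August 2002: 31 days, 20 remaining
July 2002 has 31 days, need 20
Result: 2002-07-11

2002-07-11


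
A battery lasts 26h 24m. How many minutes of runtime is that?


Hours: 26
Extra minutes: 24
Minutes per hour: 60
Hours to minutes: 26 x 60 = 1560
Total: 1560 + 24 = 1584

1584


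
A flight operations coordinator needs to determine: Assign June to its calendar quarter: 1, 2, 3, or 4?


Month: June (month 6)
Q1: January-March (months 1-3)
Q2: April-June (months 4-6)
Q3: July-September (months 7-9)
Q4: October-December (months 10-12)
Month 6 falls in Q2

2


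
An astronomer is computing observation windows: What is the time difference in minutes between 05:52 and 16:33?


Start time: 05:52 = 352 minutes from midnight
End time: 16:33 = 993 minutes from midnight
Difference: 993 - 352 = 641 minutes
That is 10 hours and 41 minutes

641
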